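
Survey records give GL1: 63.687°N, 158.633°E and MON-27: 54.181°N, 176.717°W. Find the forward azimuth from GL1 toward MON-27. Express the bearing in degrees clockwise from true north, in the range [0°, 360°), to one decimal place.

115.7°

Δλ = 24.6500°
y = sin Δλ · cos φ₂ = 0.244083
x = cos φ₁ sin φ₂ − sin φ₁ cos φ₂ cos Δλ = -0.117346
θ = atan2(y, x) = 115.6766° → 115.6766° (mod 360°)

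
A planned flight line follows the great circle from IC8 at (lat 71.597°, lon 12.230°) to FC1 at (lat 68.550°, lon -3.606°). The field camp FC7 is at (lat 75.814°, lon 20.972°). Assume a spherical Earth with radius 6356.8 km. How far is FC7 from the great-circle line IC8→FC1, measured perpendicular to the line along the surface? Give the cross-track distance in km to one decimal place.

δ₁₃ = central angle IC8→FC7 = 0.084950 rad  (haversine)
θ₁₃ = bearing IC8→FC7 = 26.039°,  θ₁₂ = bearing IC8→FC1 = 248.164°
dₓₜ = R·arcsin(sin δ₁₃ · sin(θ₁₃ − θ₁₂)) = 6356.8·arcsin(0.08485·sin(-222.125°)) = 361.974 km
|dₓₜ| = 361.974 km

362.0 km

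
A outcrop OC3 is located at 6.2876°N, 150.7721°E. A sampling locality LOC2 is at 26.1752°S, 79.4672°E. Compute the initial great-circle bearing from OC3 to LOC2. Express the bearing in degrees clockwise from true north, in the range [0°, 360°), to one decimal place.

241.1°

Δλ = -71.3049°
y = sin Δλ · cos φ₂ = -0.850098
x = cos φ₁ sin φ₂ − sin φ₁ cos φ₂ cos Δλ = -0.469968
θ = atan2(y, x) = -118.9356° → 241.0644° (mod 360°)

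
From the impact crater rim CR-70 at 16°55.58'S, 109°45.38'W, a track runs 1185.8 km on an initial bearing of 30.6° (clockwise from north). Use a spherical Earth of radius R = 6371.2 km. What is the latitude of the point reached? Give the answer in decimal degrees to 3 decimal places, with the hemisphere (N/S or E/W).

CR-70: φ = -16.92633°, λ = -109.75633°
δ = d/R = 1185.8/6371.2 = 0.186119 rad
φ₂ = arcsin(sin φ₁ cos δ + cos φ₁ sin δ cos θ)
   = arcsin(-0.29114·0.98273 + 0.95668·0.18505·0.86074) = -7.68558°
λ₂ = λ₁ + atan2(sin θ sin δ cos φ₁, cos δ − sin φ₁ sin φ₂) = -104.30214°

7.686°S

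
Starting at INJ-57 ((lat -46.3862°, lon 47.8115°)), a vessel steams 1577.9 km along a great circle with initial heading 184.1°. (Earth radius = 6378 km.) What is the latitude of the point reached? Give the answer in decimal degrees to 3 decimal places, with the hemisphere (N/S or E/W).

δ = d/R = 1577.9/6378 = 0.247397 rad
φ₂ = arcsin(sin φ₁ cos δ + cos φ₁ sin δ cos θ)
   = arcsin(-0.72401·0.96955 + 0.68979·0.24488·-0.99744) = -60.51067°
λ₂ = λ₁ + atan2(sin θ sin δ cos φ₁, cos δ − sin φ₁ sin φ₂) = 45.77322°

60.511°S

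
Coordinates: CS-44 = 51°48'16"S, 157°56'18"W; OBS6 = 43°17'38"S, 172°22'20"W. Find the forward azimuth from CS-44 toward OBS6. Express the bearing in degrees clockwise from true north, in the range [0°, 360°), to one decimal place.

CS-44: φ = -51.80444°, λ = -157.93833°
OBS6: φ = -43.29389°, λ = -172.37222°
Δλ = -14.4339°
y = sin Δλ · cos φ₂ = -0.181425
x = cos φ₁ sin φ₂ − sin φ₁ cos φ₂ cos Δλ = 0.129936
θ = atan2(y, x) = -54.3898° → 305.6102° (mod 360°)

305.6°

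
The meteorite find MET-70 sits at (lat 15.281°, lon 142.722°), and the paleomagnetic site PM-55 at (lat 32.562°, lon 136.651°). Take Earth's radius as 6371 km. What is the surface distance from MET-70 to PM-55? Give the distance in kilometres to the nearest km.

2017 km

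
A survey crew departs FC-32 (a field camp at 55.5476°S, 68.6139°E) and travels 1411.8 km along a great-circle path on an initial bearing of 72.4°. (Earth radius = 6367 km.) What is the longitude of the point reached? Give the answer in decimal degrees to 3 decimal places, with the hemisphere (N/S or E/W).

δ = d/R = 1411.8/6367 = 0.221737 rad
φ₂ = arcsin(sin φ₁ cos δ + cos φ₁ sin δ cos θ)
   = arcsin(-0.82460·0.97552 + 0.56572·0.21992·0.30237) = -50.06634°
λ₂ = λ₁ + atan2(sin θ sin δ cos φ₁, cos δ − sin φ₁ sin φ₂) = 87.67506°

87.675°E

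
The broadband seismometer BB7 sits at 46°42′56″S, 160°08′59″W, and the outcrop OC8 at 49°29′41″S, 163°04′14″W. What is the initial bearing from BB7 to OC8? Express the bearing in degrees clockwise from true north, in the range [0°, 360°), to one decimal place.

214.0°

BB7: φ = -46.71556°, λ = -160.14972°
OC8: φ = -49.49472°, λ = -163.07056°
Δλ = -2.9208°
y = sin Δλ · cos φ₂ = -0.033097
x = cos φ₁ sin φ₂ − sin φ₁ cos φ₂ cos Δλ = -0.049101
θ = atan2(y, x) = -146.0177° → 213.9823° (mod 360°)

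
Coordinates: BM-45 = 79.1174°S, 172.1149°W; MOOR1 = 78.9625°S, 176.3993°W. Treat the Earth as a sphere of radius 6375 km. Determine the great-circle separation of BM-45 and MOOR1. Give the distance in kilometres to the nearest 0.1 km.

Δφ = 0.1549°,  Δλ = -4.2844°
a = sin²(Δφ/2) + cos φ₁ cos φ₂ sin²(Δλ/2) = 0.000052
c = 2·arcsin(√a) = 0.014468 rad = 0.8290°
d = R·c = 6375 × 0.014468 = 92.2 km

92.2 km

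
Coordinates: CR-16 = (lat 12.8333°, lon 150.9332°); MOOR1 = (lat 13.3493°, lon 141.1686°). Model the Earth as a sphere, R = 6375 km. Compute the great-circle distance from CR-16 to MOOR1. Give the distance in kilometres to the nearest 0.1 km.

1059.7 km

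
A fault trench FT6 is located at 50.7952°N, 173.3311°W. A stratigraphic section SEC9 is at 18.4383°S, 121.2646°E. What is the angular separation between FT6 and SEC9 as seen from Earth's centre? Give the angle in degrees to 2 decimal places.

Δφ = -69.2335°,  Δλ = -65.4043°
a = sin²(Δφ/2) + cos φ₁ cos φ₂ sin²(Δλ/2) = 0.497753
c = 2·arcsin(√a) = 1.566302 rad = 89.7425°

89.74°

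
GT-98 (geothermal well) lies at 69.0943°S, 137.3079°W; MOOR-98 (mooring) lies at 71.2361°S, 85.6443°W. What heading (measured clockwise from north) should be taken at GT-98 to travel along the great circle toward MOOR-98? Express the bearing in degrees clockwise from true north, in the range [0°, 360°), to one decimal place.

Δλ = 51.6636°
y = sin Δλ · cos φ₂ = 0.252312
x = cos φ₁ sin φ₂ − sin φ₁ cos φ₂ cos Δλ = -0.151477
θ = atan2(y, x) = 120.9788° → 120.9788° (mod 360°)

121.0°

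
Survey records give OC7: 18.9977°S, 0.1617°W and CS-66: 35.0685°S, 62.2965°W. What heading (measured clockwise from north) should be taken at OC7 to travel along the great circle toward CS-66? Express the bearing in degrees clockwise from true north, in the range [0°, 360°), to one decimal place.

239.9°

Δλ = -62.1348°
y = sin Δλ · cos φ₂ = -0.723564
x = cos φ₁ sin φ₂ − sin φ₁ cos φ₂ cos Δλ = -0.418730
θ = atan2(y, x) = -120.0582° → 239.9418° (mod 360°)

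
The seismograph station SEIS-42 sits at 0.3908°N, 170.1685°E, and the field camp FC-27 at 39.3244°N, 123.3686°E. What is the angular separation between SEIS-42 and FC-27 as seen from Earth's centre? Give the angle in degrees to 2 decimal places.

Δφ = 38.9336°,  Δλ = -46.7999°
a = sin²(Δφ/2) + cos φ₁ cos φ₂ sin²(Δλ/2) = 0.233072
c = 2·arcsin(√a) = 1.007642 rad = 57.7336°

57.73°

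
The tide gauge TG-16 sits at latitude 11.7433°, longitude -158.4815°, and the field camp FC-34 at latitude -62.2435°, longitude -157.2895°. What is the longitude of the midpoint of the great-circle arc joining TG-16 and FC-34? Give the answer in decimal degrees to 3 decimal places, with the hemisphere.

Bx = cos φ₂ cos Δλ = 0.465614,  By = cos φ₂ sin Δλ = 0.009688
φₘ = atan2(sin φ₁ + sin φ₂, √((cos φ₁ + Bx)² + By²)) = -25.25114°
λₘ = λ₁ + atan2(By, cos φ₁ + Bx) = -158.09727°

158.097°W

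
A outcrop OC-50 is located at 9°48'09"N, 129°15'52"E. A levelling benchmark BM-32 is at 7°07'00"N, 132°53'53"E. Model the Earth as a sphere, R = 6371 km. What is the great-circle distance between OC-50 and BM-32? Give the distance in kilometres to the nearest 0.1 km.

498.9 km

OC-50: φ = +9.80250°, λ = +129.26444°
BM-32: φ = +7.11667°, λ = +132.89806°
Δφ = -2.6858°,  Δλ = 3.6336°
a = sin²(Δφ/2) + cos φ₁ cos φ₂ sin²(Δλ/2) = 0.001532
c = 2·arcsin(√a) = 0.078304 rad = 4.4865°
d = R·c = 6371 × 0.078304 = 498.9 km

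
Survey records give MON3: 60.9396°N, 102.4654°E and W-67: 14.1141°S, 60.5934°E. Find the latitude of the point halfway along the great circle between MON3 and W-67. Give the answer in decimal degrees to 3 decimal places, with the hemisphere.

24.698°N

Bx = cos φ₂ cos Δλ = 0.722159,  By = cos φ₂ sin Δλ = -0.647319
φₘ = atan2(sin φ₁ + sin φ₂, √((cos φ₁ + Bx)² + By²)) = 24.69782°
λₘ = λ₁ + atan2(By, cos φ₁ + Bx) = 74.27814°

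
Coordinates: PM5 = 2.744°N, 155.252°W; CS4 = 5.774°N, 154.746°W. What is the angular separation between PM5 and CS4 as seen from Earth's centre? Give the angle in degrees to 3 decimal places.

Δφ = 3.0300°,  Δλ = 0.5060°
a = sin²(Δφ/2) + cos φ₁ cos φ₂ sin²(Δλ/2) = 0.000718
c = 2·arcsin(√a) = 0.053612 rad = 3.0717°

3.072°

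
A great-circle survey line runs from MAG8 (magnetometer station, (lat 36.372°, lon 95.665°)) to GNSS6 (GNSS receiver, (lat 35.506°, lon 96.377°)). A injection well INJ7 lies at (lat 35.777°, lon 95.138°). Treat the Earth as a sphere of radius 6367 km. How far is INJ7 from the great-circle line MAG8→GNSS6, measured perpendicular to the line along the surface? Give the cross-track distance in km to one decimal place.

δ₁₃ = central angle MAG8→INJ7 = 0.012771 rad  (haversine)
θ₁₃ = bearing MAG8→INJ7 = 215.754°,  θ₁₂ = bearing MAG8→GNSS6 = 146.140°
dₓₜ = R·arcsin(sin δ₁₃ · sin(θ₁₃ − θ₁₂)) = 6367·arcsin(0.01277·sin(69.613°)) = 76.222 km
|dₓₜ| = 76.222 km

76.2 km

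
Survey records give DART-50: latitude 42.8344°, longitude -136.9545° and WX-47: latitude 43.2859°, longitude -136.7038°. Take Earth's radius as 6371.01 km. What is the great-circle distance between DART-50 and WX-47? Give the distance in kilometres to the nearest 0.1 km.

54.2 km

Δφ = 0.4515°,  Δλ = 0.2507°
a = sin²(Δφ/2) + cos φ₁ cos φ₂ sin²(Δλ/2) = 0.000018
c = 2·arcsin(√a) = 0.008504 rad = 0.4872°
d = R·c = 6371.01 × 0.008504 = 54.2 km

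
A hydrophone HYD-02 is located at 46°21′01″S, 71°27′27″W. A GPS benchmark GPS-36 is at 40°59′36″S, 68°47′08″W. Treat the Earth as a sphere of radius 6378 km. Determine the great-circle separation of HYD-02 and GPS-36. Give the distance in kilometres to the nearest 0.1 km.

HYD-02: φ = -46.35028°, λ = -71.45750°
GPS-36: φ = -40.99333°, λ = -68.78556°
Δφ = 5.3569°,  Δλ = 2.6719°
a = sin²(Δφ/2) + cos φ₁ cos φ₂ sin²(Δλ/2) = 0.002467
c = 2·arcsin(√a) = 0.099379 rad = 5.6940°
d = R·c = 6378 × 0.099379 = 633.8 km

633.8 km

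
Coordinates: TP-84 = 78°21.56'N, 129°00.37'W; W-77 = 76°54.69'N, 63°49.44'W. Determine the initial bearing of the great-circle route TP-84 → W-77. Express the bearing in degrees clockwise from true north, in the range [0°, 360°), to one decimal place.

TP-84: φ = +78.35933°, λ = -129.00617°
W-77: φ = +76.91150°, λ = -63.82400°
Δλ = 65.1822°
y = sin Δλ · cos φ₂ = 0.205542
x = cos φ₁ sin φ₂ − sin φ₁ cos φ₂ cos Δλ = 0.103435
θ = atan2(y, x) = 63.2871° → 63.2871° (mod 360°)

63.3°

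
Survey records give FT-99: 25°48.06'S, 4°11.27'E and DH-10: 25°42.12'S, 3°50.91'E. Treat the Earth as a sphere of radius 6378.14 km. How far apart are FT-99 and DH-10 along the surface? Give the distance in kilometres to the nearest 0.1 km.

35.8 km

FT-99: φ = -25.80100°, λ = +4.18783°
DH-10: φ = -25.70200°, λ = +3.84850°
Δφ = 0.0990°,  Δλ = -0.3393°
a = sin²(Δφ/2) + cos φ₁ cos φ₂ sin²(Δλ/2) = 0.000008
c = 2·arcsin(√a) = 0.005607 rad = 0.3213°
d = R·c = 6378.14 × 0.005607 = 35.8 km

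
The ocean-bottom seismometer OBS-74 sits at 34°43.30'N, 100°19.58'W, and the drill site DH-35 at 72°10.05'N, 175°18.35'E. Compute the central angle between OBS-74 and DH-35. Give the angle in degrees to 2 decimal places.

OBS-74: φ = +34.72167°, λ = -100.32633°
DH-35: φ = +72.16750°, λ = +175.30583°
Δφ = 37.4458°,  Δλ = -84.3678°
a = sin²(Δφ/2) + cos φ₁ cos φ₂ sin²(Δλ/2) = 0.216536
c = 2·arcsin(√a) = 0.968025 rad = 55.4638°

55.46°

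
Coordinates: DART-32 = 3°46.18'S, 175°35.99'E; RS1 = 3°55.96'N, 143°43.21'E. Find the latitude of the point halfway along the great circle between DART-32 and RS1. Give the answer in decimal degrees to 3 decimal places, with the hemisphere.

0.085°N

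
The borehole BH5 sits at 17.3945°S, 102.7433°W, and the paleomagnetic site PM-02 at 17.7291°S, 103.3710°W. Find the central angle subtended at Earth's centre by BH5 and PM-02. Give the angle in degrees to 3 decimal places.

0.686°

Δφ = -0.3346°,  Δλ = -0.6277°
a = sin²(Δφ/2) + cos φ₁ cos φ₂ sin²(Δλ/2) = 0.000036
c = 2·arcsin(√a) = 0.011967 rad = 0.6856°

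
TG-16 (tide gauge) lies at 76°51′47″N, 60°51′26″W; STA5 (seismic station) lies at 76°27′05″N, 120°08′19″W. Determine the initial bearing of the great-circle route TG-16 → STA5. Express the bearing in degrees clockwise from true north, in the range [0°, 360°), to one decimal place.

297.4°

TG-16: φ = +76.86306°, λ = -60.85722°
STA5: φ = +76.45139°, λ = -120.13861°
Δλ = -59.2814°
y = sin Δλ · cos φ₂ = -0.201399
x = cos φ₁ sin φ₂ − sin φ₁ cos φ₂ cos Δλ = 0.104416
θ = atan2(y, x) = -62.5954° → 297.4046° (mod 360°)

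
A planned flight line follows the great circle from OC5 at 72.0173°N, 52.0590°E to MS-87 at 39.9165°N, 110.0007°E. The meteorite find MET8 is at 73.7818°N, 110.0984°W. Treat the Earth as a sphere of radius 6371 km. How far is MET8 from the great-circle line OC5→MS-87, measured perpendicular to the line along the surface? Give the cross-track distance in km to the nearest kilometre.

δ₁₃ = central angle OC5→MET8 = 0.589499 rad  (haversine)
θ₁₃ = bearing OC5→MET8 = 351.145°,  θ₁₂ = bearing OC5→MS-87 = 106.221°
dₓₜ = R·arcsin(sin δ₁₃ · sin(θ₁₃ − θ₁₂)) = 6371·arcsin(0.55594·sin(244.924°)) = -3361.959 km
|dₓₜ| = 3361.959 km

3362 km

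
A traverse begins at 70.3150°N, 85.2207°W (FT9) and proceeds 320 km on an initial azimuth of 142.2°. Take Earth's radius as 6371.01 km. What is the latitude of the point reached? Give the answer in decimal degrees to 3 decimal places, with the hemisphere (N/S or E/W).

67.973°N

δ = d/R = 320/6371.01 = 0.050228 rad
φ₂ = arcsin(sin φ₁ cos δ + cos φ₁ sin δ cos θ)
   = arcsin(0.94156·0.99874 + 0.33685·0.05021·-0.79016) = 67.97316°
λ₂ = λ₁ + atan2(sin θ sin δ cos φ₁, cos δ − sin φ₁ sin φ₂) = -80.51433°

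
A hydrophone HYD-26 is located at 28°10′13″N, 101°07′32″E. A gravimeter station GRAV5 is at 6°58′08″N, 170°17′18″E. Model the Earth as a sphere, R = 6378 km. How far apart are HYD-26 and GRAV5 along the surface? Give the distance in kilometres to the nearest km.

7611 km

HYD-26: φ = +28.17028°, λ = +101.12556°
GRAV5: φ = +6.96889°, λ = +170.28833°
Δφ = -21.2014°,  Δλ = 69.1628°
a = sin²(Δφ/2) + cos φ₁ cos φ₂ sin²(Δλ/2) = 0.315729
c = 2·arcsin(√a) = 1.193356 rad = 68.3743°
d = R·c = 6378 × 1.193356 = 7611.2 km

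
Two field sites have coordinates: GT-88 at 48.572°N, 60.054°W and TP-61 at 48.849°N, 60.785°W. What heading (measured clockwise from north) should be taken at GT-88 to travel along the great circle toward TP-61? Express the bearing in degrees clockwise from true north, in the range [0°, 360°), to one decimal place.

300.1°

Δλ = -0.7310°
y = sin Δλ · cos φ₂ = -0.008395
x = cos φ₁ sin φ₂ − sin φ₁ cos φ₂ cos Δλ = 0.004875
θ = atan2(y, x) = -59.8587° → 300.1413° (mod 360°)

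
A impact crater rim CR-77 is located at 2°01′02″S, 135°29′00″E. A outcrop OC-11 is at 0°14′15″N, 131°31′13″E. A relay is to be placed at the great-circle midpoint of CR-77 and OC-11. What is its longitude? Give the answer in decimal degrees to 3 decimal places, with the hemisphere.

133.501°E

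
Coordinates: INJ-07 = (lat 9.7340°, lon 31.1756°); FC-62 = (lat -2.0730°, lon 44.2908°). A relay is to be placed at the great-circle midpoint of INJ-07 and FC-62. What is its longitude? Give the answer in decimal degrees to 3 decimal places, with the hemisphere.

Bx = cos φ₂ cos Δλ = 0.973278,  By = cos φ₂ sin Δλ = 0.226761
φₘ = atan2(sin φ₁ + sin φ₂, √((cos φ₁ + Bx)² + By²)) = 3.85565°
λₘ = λ₁ + atan2(By, cos φ₁ + Bx) = 37.77880°

37.779°E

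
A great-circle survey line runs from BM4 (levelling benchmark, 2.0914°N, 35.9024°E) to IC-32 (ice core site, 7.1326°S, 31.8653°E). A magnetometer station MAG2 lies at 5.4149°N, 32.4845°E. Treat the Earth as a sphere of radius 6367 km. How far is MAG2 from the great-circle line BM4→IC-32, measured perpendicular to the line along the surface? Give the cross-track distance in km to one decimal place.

494.6 km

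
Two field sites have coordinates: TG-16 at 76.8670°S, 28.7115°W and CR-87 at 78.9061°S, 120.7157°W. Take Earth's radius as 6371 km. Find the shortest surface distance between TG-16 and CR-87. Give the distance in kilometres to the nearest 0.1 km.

Δφ = -2.0391°,  Δλ = -92.0042°
a = sin²(Δφ/2) + cos φ₁ cos φ₂ sin²(Δλ/2) = 0.022941
c = 2·arcsin(√a) = 0.304096 rad = 17.4234°
d = R·c = 6371 × 0.304096 = 1937.4 km

1937.4 km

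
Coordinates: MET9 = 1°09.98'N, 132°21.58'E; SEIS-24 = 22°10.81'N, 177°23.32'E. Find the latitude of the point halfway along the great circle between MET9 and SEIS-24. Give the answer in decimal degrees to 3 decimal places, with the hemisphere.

12.605°N

MET9: φ = +1.16633°, λ = +132.35967°
SEIS-24: φ = +22.18017°, λ = +177.38867°
Bx = cos φ₂ cos Δλ = 0.654450,  By = cos φ₂ sin Δλ = 0.655113
φₘ = atan2(sin φ₁ + sin φ₂, √((cos φ₁ + Bx)² + By²)) = 12.60515°
λₘ = λ₁ + atan2(By, cos φ₁ + Bx) = 153.96422°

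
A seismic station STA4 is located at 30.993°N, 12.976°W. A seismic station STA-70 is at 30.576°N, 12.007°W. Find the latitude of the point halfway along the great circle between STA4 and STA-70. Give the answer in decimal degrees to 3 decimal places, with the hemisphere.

30.785°N

Bx = cos φ₂ cos Δλ = 0.860832,  By = cos φ₂ sin Δλ = 0.014560
φₘ = atan2(sin φ₁ + sin φ₂, √((cos φ₁ + Bx)² + By²)) = 30.78540°
λₘ = λ₁ + atan2(By, cos φ₁ + Bx) = -12.49045°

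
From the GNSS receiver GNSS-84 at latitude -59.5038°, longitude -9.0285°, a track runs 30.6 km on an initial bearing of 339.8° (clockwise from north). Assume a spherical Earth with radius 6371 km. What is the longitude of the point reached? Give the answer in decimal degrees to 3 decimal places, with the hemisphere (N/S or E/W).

δ = d/R = 30.6/6371 = 0.004803 rad
φ₂ = arcsin(sin φ₁ cos δ + cos φ₁ sin δ cos θ)
   = arcsin(-0.86166·0.99999 + 0.50748·0.00480·0.93849) = -59.24540°
λ₂ = λ₁ + atan2(sin θ sin δ cos φ₁, cos δ − sin φ₁ sin φ₂) = -9.21432°

9.214°W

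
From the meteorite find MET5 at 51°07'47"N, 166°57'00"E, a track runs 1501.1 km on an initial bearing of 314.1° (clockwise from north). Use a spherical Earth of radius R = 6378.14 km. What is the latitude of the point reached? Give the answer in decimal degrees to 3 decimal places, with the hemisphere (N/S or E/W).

59.198°N

MET5: φ = +51.12972°, λ = +166.95000°
δ = d/R = 1501.1/6378.14 = 0.235351 rad
φ₂ = arcsin(sin φ₁ cos δ + cos φ₁ sin δ cos θ)
   = arcsin(0.77857·0.97243 + 0.62756·0.23318·0.69591) = 59.19815°
λ₂ = λ₁ + atan2(sin θ sin δ cos φ₁, cos δ − sin φ₁ sin φ₂) = 147.86220°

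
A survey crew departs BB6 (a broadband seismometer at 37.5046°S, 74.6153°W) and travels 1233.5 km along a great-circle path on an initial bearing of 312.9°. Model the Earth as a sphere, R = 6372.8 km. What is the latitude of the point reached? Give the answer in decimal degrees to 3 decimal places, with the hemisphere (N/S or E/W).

29.576°S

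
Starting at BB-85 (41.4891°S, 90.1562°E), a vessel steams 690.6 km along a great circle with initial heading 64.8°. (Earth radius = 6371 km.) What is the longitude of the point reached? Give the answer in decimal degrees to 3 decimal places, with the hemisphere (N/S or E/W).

δ = d/R = 690.6/6371 = 0.108397 rad
φ₂ = arcsin(sin φ₁ cos δ + cos φ₁ sin δ cos θ)
   = arcsin(-0.66248·0.99413 + 0.74908·0.10819·0.42578) = -38.61501°
λ₂ = λ₁ + atan2(sin θ sin δ cos φ₁, cos δ − sin φ₁ sin φ₂) = 97.35317°

97.353°E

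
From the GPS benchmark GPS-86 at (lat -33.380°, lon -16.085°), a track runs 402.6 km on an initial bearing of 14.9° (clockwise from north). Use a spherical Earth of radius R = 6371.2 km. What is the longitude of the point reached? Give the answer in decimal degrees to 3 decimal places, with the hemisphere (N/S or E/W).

δ = d/R = 402.6/6371.2 = 0.063191 rad
φ₂ = arcsin(sin φ₁ cos δ + cos φ₁ sin δ cos θ)
   = arcsin(-0.55019·0.99800 + 0.83504·0.06315·0.96638) = -29.87653°
λ₂ = λ₁ + atan2(sin θ sin δ cos φ₁, cos δ − sin φ₁ sin φ₂) = -15.01200°

15.012°W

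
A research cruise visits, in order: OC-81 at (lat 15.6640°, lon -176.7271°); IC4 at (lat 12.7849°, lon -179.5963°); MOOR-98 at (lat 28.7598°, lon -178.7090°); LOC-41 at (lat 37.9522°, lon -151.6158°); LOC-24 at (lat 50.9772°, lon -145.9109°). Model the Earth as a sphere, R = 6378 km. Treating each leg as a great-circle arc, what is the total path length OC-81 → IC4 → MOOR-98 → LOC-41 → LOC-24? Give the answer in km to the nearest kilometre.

OC-81→IC4: c = 0.069862 rad, d = 445.58 km
IC4→MOOR-98: c = 0.279187 rad, d = 1780.65 km
MOOR-98→LOC-41: c = 0.424357 rad, d = 2706.55 km
LOC-41→LOC-24: c = 0.237994 rad, d = 1517.93 km
Total = 445.58 + 1780.65 + 2706.55 + 1517.93 = 6450.71 km

6451 km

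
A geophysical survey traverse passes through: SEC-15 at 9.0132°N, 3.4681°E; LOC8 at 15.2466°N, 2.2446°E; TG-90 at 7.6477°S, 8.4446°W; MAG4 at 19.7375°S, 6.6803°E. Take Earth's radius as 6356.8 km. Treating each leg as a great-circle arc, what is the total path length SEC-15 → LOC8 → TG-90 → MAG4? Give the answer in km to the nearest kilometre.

5611 km

SEC-15→LOC8: c = 0.110776 rad, d = 704.18 km
LOC8→TG-90: c = 0.440282 rad, d = 2798.78 km
TG-90→MAG4: c = 0.331654 rad, d = 2108.26 km
Total = 704.18 + 2798.78 + 2108.26 = 5611.23 km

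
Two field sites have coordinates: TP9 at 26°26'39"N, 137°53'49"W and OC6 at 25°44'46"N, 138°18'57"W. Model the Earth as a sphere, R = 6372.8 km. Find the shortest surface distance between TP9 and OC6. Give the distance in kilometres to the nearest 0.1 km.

88.2 km

TP9: φ = +26.44417°, λ = -137.89694°
OC6: φ = +25.74611°, λ = -138.31583°
Δφ = -0.6981°,  Δλ = -0.4189°
a = sin²(Δφ/2) + cos φ₁ cos φ₂ sin²(Δλ/2) = 0.000048
c = 2·arcsin(√a) = 0.013840 rad = 0.7930°
d = R·c = 6372.8 × 0.013840 = 88.2 km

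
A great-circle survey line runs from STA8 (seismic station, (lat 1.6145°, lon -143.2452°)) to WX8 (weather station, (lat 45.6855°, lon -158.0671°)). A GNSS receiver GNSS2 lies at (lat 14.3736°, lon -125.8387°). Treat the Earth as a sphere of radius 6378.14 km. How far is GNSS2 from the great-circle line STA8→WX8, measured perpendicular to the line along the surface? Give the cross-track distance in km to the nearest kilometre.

δ₁₃ = central angle STA8→GNSS2 = 0.373750 rad  (haversine)
θ₁₃ = bearing STA8→GNSS2 = 52.532°,  θ₁₂ = bearing STA8→WX8 = 345.603°
dₓₜ = R·arcsin(sin δ₁₃ · sin(θ₁₃ − θ₁₂)) = 6378.14·arcsin(0.36511·sin(-293.071°)) = 2184.947 km
|dₓₜ| = 2184.947 km

2185 km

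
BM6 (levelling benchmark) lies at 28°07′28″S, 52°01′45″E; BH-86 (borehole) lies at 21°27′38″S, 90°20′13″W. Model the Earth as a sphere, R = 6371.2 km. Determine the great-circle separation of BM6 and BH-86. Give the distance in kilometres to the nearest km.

13180 km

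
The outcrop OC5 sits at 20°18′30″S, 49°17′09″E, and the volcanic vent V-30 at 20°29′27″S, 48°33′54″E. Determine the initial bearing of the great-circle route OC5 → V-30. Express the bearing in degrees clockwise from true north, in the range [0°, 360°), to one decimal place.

OC5: φ = -20.30833°, λ = +49.28583°
V-30: φ = -20.49083°, λ = +48.56500°
Δλ = -0.7208°
y = sin Δλ · cos φ₂ = -0.011785
x = cos φ₁ sin φ₂ − sin φ₁ cos φ₂ cos Δλ = -0.003211
θ = atan2(y, x) = -105.2414° → 254.7586° (mod 360°)

254.8°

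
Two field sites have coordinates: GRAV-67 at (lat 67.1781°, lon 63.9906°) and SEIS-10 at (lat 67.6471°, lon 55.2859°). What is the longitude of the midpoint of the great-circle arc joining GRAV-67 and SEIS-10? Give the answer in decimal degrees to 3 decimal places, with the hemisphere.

59.681°E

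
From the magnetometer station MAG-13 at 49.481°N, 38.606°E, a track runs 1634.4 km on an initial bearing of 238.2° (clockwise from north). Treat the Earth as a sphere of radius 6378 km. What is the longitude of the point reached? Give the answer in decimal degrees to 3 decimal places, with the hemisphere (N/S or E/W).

δ = d/R = 1634.4/6378 = 0.256256 rad
φ₂ = arcsin(sin φ₁ cos δ + cos φ₁ sin δ cos θ)
   = arcsin(0.76019·0.96735 + 0.64970·0.25346·-0.52696) = 40.43549°
λ₂ = λ₁ + atan2(sin θ sin δ cos φ₁, cos δ − sin φ₁ sin φ₂) = 22.16568°

22.166°E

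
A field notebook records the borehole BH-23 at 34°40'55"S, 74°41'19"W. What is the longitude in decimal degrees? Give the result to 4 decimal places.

74.6886°W

74° + 41′/60 + 19″/3600 = 74 + 0.68333 + 0.00528 = 74.6886°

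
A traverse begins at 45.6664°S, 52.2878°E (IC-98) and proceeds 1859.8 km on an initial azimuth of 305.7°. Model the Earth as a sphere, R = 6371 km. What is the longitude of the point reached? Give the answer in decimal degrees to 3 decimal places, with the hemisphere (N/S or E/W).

δ = d/R = 1859.8/6371 = 0.291916 rad
φ₂ = arcsin(sin φ₁ cos δ + cos φ₁ sin δ cos θ)
   = arcsin(-0.71528·0.95769 + 0.69883·0.28779·0.58354) = -34.58739°
λ₂ = λ₁ + atan2(sin θ sin δ cos φ₁, cos δ − sin φ₁ sin φ₂) = 35.79584°

35.796°E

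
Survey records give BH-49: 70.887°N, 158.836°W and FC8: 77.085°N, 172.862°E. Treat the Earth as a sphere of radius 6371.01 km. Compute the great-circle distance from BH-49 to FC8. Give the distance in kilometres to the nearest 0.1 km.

1089.8 km

Δφ = 6.1980°,  Δλ = -28.3020°
a = sin²(Δφ/2) + cos φ₁ cos φ₂ sin²(Δλ/2) = 0.007297
c = 2·arcsin(√a) = 0.171050 rad = 9.8005°
d = R·c = 6371.01 × 0.171050 = 1089.8 km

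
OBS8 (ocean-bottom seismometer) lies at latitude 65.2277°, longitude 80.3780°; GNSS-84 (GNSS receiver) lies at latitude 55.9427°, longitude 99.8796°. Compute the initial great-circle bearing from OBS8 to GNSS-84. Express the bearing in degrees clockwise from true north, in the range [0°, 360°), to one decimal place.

125.3°

Δλ = 19.5016°
y = sin Δλ · cos φ₂ = 0.186954
x = cos φ₁ sin φ₂ − sin φ₁ cos φ₂ cos Δλ = -0.132175
θ = atan2(y, x) = 125.2599° → 125.2599° (mod 360°)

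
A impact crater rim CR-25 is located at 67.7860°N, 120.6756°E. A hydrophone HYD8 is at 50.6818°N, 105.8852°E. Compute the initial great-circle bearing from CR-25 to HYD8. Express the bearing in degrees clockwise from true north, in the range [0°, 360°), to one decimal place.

Δλ = -14.7904°
y = sin Δλ · cos φ₂ = -0.161755
x = cos φ₁ sin φ₂ − sin φ₁ cos φ₂ cos Δλ = -0.274674
θ = atan2(y, x) = -149.5063° → 210.4937° (mod 360°)

210.5°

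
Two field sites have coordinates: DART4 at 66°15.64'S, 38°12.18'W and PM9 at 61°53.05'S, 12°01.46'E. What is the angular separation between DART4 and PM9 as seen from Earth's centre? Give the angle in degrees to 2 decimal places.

DART4: φ = -66.26067°, λ = -38.20300°
PM9: φ = -61.88417°, λ = +12.02433°
Δφ = 4.3765°,  Δλ = 50.2273°
a = sin²(Δφ/2) + cos φ₁ cos φ₂ sin²(Δλ/2) = 0.035631
c = 2·arcsin(√a) = 0.379803 rad = 21.7611°

21.76°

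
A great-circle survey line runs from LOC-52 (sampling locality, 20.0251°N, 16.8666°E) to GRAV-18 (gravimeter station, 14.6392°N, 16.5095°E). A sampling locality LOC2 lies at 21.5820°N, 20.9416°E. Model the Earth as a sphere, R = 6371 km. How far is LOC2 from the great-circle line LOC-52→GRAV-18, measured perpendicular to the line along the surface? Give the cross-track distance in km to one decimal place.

409.0 km

δ₁₃ = central angle LOC-52→LOC2 = 0.071819 rad  (haversine)
θ₁₃ = bearing LOC-52→LOC2 = 67.055°,  θ₁₂ = bearing LOC-52→GRAV-18 = 183.676°
dₓₜ = R·arcsin(sin δ₁₃ · sin(θ₁₃ − θ₁₂)) = 6371·arcsin(0.07176·sin(-116.621°)) = -408.984 km
|dₓₜ| = 408.984 km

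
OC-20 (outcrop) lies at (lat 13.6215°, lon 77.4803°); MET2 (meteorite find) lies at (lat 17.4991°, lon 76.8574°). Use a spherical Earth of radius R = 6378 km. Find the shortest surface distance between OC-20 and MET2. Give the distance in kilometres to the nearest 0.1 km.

Δφ = 3.8776°,  Δλ = -0.6229°
a = sin²(Δφ/2) + cos φ₁ cos φ₂ sin²(Δλ/2) = 0.001172
c = 2·arcsin(√a) = 0.068482 rad = 3.9237°
d = R·c = 6378 × 0.068482 = 436.8 km

436.8 km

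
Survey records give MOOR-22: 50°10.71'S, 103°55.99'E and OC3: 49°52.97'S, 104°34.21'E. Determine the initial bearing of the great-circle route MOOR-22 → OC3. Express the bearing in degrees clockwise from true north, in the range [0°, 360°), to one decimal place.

54.4°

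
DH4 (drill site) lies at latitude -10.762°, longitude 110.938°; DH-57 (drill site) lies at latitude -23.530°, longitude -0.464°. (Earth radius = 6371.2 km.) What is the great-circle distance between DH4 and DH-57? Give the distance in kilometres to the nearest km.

11645 km

Δφ = -12.7680°,  Δλ = -111.4020°
a = sin²(Δφ/2) + cos φ₁ cos φ₂ sin²(Δλ/2) = 0.627067
c = 2·arcsin(√a) = 1.827749 rad = 104.7223°
d = R·c = 6371.2 × 1.827749 = 11645.0 km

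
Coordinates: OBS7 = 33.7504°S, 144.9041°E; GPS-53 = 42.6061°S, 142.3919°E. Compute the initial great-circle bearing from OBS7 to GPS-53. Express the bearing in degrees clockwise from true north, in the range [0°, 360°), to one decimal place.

191.8°

Δλ = -2.5122°
y = sin Δλ · cos φ₂ = -0.032262
x = cos φ₁ sin φ₂ − sin φ₁ cos φ₂ cos Δλ = -0.154339
θ = atan2(y, x) = -168.1935° → 191.8065° (mod 360°)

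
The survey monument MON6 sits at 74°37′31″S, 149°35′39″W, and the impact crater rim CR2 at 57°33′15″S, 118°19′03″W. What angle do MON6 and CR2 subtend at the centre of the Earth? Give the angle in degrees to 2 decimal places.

20.73°

MON6: φ = -74.62528°, λ = -149.59417°
CR2: φ = -57.55417°, λ = -118.31750°
Δφ = 17.0711°,  Δλ = 31.2767°
a = sin²(Δφ/2) + cos φ₁ cos φ₂ sin²(Δλ/2) = 0.032366
c = 2·arcsin(√a) = 0.361778 rad = 20.7284°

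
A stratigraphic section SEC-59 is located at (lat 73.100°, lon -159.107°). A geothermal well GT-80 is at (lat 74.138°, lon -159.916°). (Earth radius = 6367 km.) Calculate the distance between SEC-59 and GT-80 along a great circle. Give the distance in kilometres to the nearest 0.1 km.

118.1 km

Δφ = 1.0380°,  Δλ = -0.8090°
a = sin²(Δφ/2) + cos φ₁ cos φ₂ sin²(Δλ/2) = 0.000086
c = 2·arcsin(√a) = 0.018549 rad = 1.0628°
d = R·c = 6367 × 0.018549 = 118.1 km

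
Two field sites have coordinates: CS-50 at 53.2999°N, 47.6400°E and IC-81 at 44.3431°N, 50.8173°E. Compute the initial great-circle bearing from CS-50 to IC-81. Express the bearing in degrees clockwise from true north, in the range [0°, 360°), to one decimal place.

165.6°

Δλ = 3.1773°
y = sin Δλ · cos φ₂ = 0.039639
x = cos φ₁ sin φ₂ − sin φ₁ cos φ₂ cos Δλ = -0.154808
θ = atan2(y, x) = 165.6379° → 165.6379° (mod 360°)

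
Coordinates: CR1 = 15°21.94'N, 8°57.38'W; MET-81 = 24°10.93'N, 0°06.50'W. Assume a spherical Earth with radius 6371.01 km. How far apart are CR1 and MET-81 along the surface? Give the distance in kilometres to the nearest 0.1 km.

CR1: φ = +15.36567°, λ = -8.95633°
MET-81: φ = +24.18217°, λ = -0.10833°
Δφ = 8.8165°,  Δλ = 8.8480°
a = sin²(Δφ/2) + cos φ₁ cos φ₂ sin²(Δλ/2) = 0.011142
c = 2·arcsin(√a) = 0.211503 rad = 12.1182°
d = R·c = 6371.01 × 0.211503 = 1347.5 km

1347.5 km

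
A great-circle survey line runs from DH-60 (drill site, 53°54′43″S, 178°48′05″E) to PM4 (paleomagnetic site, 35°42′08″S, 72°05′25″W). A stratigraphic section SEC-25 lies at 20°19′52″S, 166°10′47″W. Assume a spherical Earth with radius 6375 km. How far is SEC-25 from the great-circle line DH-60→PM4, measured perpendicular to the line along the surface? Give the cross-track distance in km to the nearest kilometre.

3861 km

DH-60: φ = -53.91194°, λ = +178.80139°
PM4: φ = -35.70222°, λ = -72.09028°
SEC-25: φ = -20.33111°, λ = -166.17972°
δ₁₃ = central angle DH-60→SEC-25 = 0.619379 rad  (haversine)
θ₁₃ = bearing DH-60→SEC-25 = 24.744°,  θ₁₂ = bearing DH-60→PM4 = 126.052°
dₓₜ = R·arcsin(sin δ₁₃ · sin(θ₁₃ − θ₁₂)) = 6375·arcsin(0.58053·sin(-101.308°)) = -3860.737 km
|dₓₜ| = 3860.737 km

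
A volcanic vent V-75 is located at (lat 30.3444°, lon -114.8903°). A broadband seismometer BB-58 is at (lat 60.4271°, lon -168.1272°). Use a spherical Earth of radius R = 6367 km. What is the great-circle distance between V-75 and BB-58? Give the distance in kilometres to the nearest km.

Δφ = 30.0827°,  Δλ = -53.2369°
a = sin²(Δφ/2) + cos φ₁ cos φ₂ sin²(Δλ/2) = 0.152850
c = 2·arcsin(√a) = 0.803350 rad = 46.0286°
d = R·c = 6367 × 0.803350 = 5114.9 km

5115 km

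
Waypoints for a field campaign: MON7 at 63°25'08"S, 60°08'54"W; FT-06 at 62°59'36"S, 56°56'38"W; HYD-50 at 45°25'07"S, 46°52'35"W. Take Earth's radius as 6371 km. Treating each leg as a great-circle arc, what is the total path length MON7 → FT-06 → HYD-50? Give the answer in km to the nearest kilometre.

MON7: φ = -63.41889°, λ = -60.14833°
FT-06: φ = -62.99333°, λ = -56.94389°
HYD-50: φ = -45.41861°, λ = -46.87639°
MON7→FT-06: c = 0.026279 rad, d = 167.43 km
FT-06→HYD-50: c = 0.322594 rad, d = 2055.25 km
Total = 167.43 + 2055.25 = 2222.67 km

2223 km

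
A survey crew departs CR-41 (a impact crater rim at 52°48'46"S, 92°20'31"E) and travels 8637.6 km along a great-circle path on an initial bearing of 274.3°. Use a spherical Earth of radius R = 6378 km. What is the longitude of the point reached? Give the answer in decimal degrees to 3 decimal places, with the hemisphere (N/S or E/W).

CR-41: φ = -52.81278°, λ = +92.34194°
δ = d/R = 8637.6/6378 = 1.354280 rad
φ₂ = arcsin(sin φ₁ cos δ + cos φ₁ sin δ cos θ)
   = arcsin(-0.79666·0.21483 + 0.60442·0.97665·0.07498) = -7.28965°
λ₂ = λ₁ + atan2(sin θ sin δ cos φ₁, cos δ − sin φ₁ sin φ₂) = 13.27830°

13.278°E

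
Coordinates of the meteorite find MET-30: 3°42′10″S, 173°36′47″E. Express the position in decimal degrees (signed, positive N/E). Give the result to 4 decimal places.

-3.7028°, +173.6131°

lat: 3.7028° S → -3.7028°
lon: 173.6131° E → +173.6131°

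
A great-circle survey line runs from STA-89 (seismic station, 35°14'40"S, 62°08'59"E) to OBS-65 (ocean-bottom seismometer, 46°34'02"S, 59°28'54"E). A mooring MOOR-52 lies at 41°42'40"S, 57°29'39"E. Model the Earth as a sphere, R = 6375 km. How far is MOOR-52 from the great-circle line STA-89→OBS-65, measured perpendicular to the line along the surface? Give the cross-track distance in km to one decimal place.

STA-89: φ = -35.24444°, λ = +62.14972°
OBS-65: φ = -46.56722°, λ = +59.48167°
MOOR-52: φ = -41.71111°, λ = +57.49417°
δ₁₃ = central angle STA-89→MOOR-52 = 0.129504 rad  (haversine)
θ₁₃ = bearing STA-89→MOOR-52 = 207.981°,  θ₁₂ = bearing STA-89→OBS-65 = 189.238°
dₓₜ = R·arcsin(sin δ₁₃ · sin(θ₁₃ − θ₁₂)) = 6375·arcsin(0.12914·sin(18.743°)) = 264.615 km
|dₓₜ| = 264.615 km

264.6 km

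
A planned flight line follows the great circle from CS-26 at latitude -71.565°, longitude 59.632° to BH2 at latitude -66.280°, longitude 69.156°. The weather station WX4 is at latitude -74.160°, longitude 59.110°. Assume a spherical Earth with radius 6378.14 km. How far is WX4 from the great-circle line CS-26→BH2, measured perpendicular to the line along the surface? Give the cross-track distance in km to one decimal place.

163.1 km

δ₁₃ = central angle CS-26→WX4 = 0.045370 rad  (haversine)
θ₁₃ = bearing CS-26→WX4 = 183.143°,  θ₁₂ = bearing CS-26→BH2 = 37.466°
dₓₜ = R·arcsin(sin δ₁₃ · sin(θ₁₃ − θ₁₂)) = 6378.14·arcsin(0.04535·sin(145.677°)) = 163.129 km
|dₓₜ| = 163.129 km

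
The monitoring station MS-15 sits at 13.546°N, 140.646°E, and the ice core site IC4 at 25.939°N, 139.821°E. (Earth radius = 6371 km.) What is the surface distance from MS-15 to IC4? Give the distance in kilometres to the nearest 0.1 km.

1380.7 km

Δφ = 12.3930°,  Δλ = -0.8250°
a = sin²(Δφ/2) + cos φ₁ cos φ₂ sin²(Δλ/2) = 0.011696
c = 2·arcsin(√a) = 0.216721 rad = 12.4172°
d = R·c = 6371 × 0.216721 = 1380.7 km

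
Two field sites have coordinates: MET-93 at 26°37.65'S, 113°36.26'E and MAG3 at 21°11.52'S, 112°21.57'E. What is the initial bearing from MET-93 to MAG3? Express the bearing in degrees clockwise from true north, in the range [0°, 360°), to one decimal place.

347.9°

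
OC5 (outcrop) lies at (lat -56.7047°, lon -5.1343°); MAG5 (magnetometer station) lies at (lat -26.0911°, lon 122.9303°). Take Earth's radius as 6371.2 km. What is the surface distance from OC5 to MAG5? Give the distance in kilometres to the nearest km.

9602 km

Δφ = 30.6136°,  Δλ = 128.0646°
a = sin²(Δφ/2) + cos φ₁ cos φ₂ sin²(Δλ/2) = 0.468180
c = 2·arcsin(√a) = 1.507113 rad = 86.3512°
d = R·c = 6371.2 × 1.507113 = 9602.1 km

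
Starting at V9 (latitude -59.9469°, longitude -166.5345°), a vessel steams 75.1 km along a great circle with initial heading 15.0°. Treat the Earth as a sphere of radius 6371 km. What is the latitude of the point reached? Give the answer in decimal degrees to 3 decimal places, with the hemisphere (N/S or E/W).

59.294°S

δ = d/R = 75.1/6371 = 0.011788 rad
φ₂ = arcsin(sin φ₁ cos δ + cos φ₁ sin δ cos θ)
   = arcsin(-0.86556·0.99993 + 0.50080·0.01179·0.96593) = -59.29407°
λ₂ = λ₁ + atan2(sin θ sin δ cos φ₁, cos δ − sin φ₁ sin φ₂) = -166.19218°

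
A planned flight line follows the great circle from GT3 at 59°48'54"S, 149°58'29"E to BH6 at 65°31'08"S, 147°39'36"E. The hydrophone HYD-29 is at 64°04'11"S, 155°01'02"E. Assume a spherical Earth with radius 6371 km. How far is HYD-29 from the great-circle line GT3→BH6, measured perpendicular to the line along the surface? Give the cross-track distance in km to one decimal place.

GT3: φ = -59.81500°, λ = +149.97472°
BH6: φ = -65.51889°, λ = +147.66000°
HYD-29: φ = -64.06972°, λ = +155.01722°
δ₁₃ = central angle GT3→HYD-29 = 0.084959 rad  (haversine)
θ₁₃ = bearing GT3→HYD-29 = 153.068°,  θ₁₂ = bearing GT3→BH6 = 189.531°
dₓₜ = R·arcsin(sin δ₁₃ · sin(θ₁₃ − θ₁₂)) = 6371·arcsin(0.08486·sin(-36.463°)) = -321.432 km
|dₓₜ| = 321.432 km

321.4 km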